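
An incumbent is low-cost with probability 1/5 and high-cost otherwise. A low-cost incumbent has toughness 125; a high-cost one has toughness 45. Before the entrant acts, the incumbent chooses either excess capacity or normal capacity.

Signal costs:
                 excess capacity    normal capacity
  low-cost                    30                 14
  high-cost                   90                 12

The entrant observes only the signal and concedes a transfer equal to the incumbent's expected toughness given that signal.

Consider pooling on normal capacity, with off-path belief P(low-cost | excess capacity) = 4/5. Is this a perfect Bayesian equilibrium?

No

On the equilibrium path (normal capacity) the entrant holds the prior 1/5 and pays 1/5·125 + 4/5·45 = 61. Off-path (excess capacity) belief 4/5 gives 4/5·125 + 1/5·45 = 109.
Low-cost: normal capacity gives 61 − 14 = 47; excess capacity gives 109 − 30 = 79. Deviates. ✗
High-cost: normal capacity gives 61 − 12 = 49; excess capacity gives 109 − 90 = 19. Stays. ✓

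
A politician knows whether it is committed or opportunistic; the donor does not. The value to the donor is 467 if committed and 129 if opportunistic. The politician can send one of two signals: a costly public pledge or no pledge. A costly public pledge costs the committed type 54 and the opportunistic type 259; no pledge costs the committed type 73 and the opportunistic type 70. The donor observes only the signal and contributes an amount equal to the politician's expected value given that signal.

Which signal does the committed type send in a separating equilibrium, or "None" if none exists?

Try committed → pledge, opportunistic → no pledge:
  If types separate, pledge earns payment 467 and no pledge earns 129.
  Committed: pledge gives 467 − 54 = 413; no pledge gives 129 − 73 = 56. No deviation. ✓
  Opportunistic: no pledge gives 129 − 70 = 59; pledge gives 467 − 259 = 208. Would deviate. ✗
Try committed → no pledge, opportunistic → pledge:
  If types separate, no pledge earns payment 467 and pledge earns 129.
  Committed: no pledge gives 467 − 73 = 394; pledge gives 129 − 54 = 75. No deviation. ✓
  Opportunistic: pledge gives 129 − 259 = -130; no pledge gives 467 − 70 = 397. Would deviate. ✗
Neither assignment is incentive-compatible.

None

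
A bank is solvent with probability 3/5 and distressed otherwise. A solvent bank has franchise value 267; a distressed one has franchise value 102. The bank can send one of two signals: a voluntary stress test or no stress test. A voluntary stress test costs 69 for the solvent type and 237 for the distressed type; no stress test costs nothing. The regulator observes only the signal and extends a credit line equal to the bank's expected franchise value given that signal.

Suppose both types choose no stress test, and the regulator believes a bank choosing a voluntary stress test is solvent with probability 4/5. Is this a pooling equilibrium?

On the equilibrium path (no stress test) the regulator holds the prior 3/5 and pays 3/5·267 + 2/5·102 = 201. Off-path (stress test) belief 4/5 gives 4/5·267 + 1/5·102 = 234.
Solvent: no stress test gives 201 − 0 = 201; stress test gives 234 − 69 = 165. Stays. ✓
Distressed: no stress test gives 201 − 0 = 201; stress test gives 234 − 237 = -3. Stays. ✓
Beliefs are Bayes-consistent on-path and both types best-respond.

Yes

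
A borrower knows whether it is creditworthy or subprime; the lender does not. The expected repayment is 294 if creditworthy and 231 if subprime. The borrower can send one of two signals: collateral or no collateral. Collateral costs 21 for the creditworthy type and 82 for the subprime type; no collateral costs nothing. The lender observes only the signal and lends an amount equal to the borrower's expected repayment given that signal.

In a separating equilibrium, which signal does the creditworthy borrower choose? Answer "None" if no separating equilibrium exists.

Try creditworthy → collateral, subprime → no collateral:
  If types separate, collateral earns payment 294 and no collateral earns 231.
  Creditworthy: collateral gives 294 − 21 = 273; no collateral gives 231 − 0 = 231. No deviation. ✓
  Subprime: no collateral gives 231 − 0 = 231; collateral gives 294 − 82 = 212. No deviation. ✓
Both hold — the creditworthy type sends collateral.

collateral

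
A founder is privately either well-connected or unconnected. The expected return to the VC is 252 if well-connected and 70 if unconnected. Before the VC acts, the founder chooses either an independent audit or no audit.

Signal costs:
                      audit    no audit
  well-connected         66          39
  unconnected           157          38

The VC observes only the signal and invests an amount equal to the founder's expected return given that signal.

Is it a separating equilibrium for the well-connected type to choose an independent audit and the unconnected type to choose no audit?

Under separation the VC infers type exactly: audit → well-connected (pays 252), no audit → unconnected (pays 70).
Well-connected: audit gives 252 − 66 = 186; no audit gives 70 − 39 = 31. No deviation. ✓
Unconnected: no audit gives 70 − 38 = 32; audit gives 252 − 157 = 95. Would deviate. ✗

No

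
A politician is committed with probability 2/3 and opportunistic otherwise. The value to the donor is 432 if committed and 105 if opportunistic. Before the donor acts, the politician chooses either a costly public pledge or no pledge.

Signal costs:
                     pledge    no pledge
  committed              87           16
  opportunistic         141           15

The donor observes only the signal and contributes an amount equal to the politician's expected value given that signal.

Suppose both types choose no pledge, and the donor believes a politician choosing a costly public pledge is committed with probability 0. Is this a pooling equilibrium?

Yes

At the pooled signal (no pledge) the donor holds the prior 2/3 and pays 2/3·432 + 1/3·105 = 323. Off-path (pledge) belief 0 gives 0·432 + 1·105 = 105.
Committed: no pledge gives 323 − 16 = 307; pledge gives 105 − 87 = 18. Stays. ✓
Opportunistic: no pledge gives 323 − 15 = 308; pledge gives 105 − 141 = -36. Stays. ✓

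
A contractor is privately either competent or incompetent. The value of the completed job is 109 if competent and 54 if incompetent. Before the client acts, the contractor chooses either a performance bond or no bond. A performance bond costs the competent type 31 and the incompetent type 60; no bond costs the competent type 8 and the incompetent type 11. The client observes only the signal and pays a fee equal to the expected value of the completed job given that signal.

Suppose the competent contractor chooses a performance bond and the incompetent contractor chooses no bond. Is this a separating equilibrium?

If types separate, bond earns payment 109 and no bond earns 54.
Competent: bond gives 109 − 31 = 78; no bond gives 54 − 8 = 46. No deviation. ✓
Incompetent: no bond gives 54 − 11 = 43; bond gives 109 − 60 = 49. Would deviate. ✗

No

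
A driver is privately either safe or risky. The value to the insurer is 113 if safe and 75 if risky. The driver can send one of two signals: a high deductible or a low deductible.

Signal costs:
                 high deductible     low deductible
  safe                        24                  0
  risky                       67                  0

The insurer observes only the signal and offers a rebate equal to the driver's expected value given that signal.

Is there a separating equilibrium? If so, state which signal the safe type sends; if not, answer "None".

Try safe → high deductible, risky → low deductible:
  If types separate, high deductible earns payment 113 and low deductible earns 75.
  Safe: high deductible gives 113 − 24 = 89; low deductible gives 75 − 0 = 75. No deviation. ✓
  Risky: low deductible gives 75 − 0 = 75; high deductible gives 113 − 67 = 46. No deviation. ✓
Both hold — the safe type sends high deductible.

high deductible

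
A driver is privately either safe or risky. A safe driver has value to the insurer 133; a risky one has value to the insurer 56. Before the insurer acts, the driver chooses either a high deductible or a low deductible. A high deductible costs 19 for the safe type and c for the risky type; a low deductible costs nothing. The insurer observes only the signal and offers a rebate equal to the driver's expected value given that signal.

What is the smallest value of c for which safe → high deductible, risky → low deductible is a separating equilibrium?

77

Under separation: high deductible → safe (pays 133); low deductible → risky (pays 56).
Safe: 133 − 19 = 114 ≥ 56 − 0 = 56. Holds regardless of c. ✓
Risky: 56 − 0 ≥ 133 − c, so c ≥ 133 − 56 = 77.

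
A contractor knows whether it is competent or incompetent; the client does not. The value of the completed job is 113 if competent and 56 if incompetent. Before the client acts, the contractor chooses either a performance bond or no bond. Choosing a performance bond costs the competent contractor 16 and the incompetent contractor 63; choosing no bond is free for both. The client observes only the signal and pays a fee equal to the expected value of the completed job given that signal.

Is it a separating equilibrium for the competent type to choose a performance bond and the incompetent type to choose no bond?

Yes

If types separate, bond earns payment 113 and no bond earns 56.
Competent: bond gives 113 − 16 = 97; no bond gives 56 − 0 = 56. No deviation. ✓
Incompetent: no bond gives 56 − 0 = 56; bond gives 113 − 63 = 50. No deviation. ✓
Neither type gains from mimicking the other.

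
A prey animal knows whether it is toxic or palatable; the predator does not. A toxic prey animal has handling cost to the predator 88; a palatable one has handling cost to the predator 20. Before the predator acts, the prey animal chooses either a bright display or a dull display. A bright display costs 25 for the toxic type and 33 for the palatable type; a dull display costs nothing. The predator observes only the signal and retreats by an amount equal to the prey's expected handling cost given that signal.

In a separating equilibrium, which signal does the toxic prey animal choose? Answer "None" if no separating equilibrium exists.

Try toxic → bright display, palatable → dull display:
  If types separate, bright display earns payment 88 and dull display earns 20.
  Toxic: bright display gives 88 − 25 = 63; dull display gives 20 − 0 = 20. No deviation. ✓
  Palatable: dull display gives 20 − 0 = 20; bright display gives 88 − 33 = 55. Would deviate. ✗
Try toxic → dull display, palatable → bright display:
  If types separate, dull display earns payment 88 and bright display earns 20.
  Toxic: dull display gives 88 − 0 = 88; bright display gives 20 − 25 = -5. No deviation. ✓
  Palatable: bright display gives 20 − 33 = -13; dull display gives 88 − 0 = 88. Would deviate. ✗
Neither assignment is incentive-compatible.

None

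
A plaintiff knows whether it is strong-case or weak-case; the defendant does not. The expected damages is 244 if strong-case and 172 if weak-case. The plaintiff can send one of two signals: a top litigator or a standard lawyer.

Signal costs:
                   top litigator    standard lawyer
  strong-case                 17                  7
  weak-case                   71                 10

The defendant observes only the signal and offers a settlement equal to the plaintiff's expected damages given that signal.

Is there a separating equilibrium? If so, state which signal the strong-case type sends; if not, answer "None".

None

Try strong-case → top litigator, weak-case → standard lawyer:
  Under separation the defendant infers type exactly: top litigator → strong-case (pays 244), standard lawyer → weak-case (pays 172).
  Strong-case: top litigator gives 244 − 17 = 227; standard lawyer gives 172 − 7 = 165. No deviation. ✓
  Weak-case: standard lawyer gives 172 − 10 = 162; top litigator gives 244 − 71 = 173. Would deviate. ✗
Try strong-case → standard lawyer, weak-case → top litigator:
  Under separation the defendant infers type exactly: standard lawyer → strong-case (pays 244), top litigator → weak-case (pays 172).
  Strong-case: standard lawyer gives 244 − 7 = 237; top litigator gives 172 − 17 = 155. No deviation. ✓
  Weak-case: top litigator gives 172 − 71 = 101; standard lawyer gives 244 − 10 = 234. Would deviate. ✗
Neither assignment is incentive-compatible.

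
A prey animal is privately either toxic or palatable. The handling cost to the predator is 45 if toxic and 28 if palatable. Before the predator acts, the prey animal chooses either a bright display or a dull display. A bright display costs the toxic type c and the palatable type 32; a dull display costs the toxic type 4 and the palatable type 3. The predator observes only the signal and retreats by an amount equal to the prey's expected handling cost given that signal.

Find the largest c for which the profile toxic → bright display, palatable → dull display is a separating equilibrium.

21

Under separation: bright display → toxic (pays 45); dull display → palatable (pays 28).
Palatable: 28 − 3 = 25 ≥ 45 − 32 = 13. Holds regardless of c. ✓
Toxic: 45 − c ≥ 28 − 4, so c ≤ 45 − 24 = 21.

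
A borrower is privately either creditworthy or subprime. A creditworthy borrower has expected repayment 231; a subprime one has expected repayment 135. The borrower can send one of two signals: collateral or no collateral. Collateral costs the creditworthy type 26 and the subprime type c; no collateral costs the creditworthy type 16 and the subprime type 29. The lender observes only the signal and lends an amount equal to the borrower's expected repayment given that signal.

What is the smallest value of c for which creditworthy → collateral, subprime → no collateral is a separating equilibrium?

125

Under separation: collateral → creditworthy (pays 231); no collateral → subprime (pays 135).
Creditworthy: 231 − 26 = 205 ≥ 135 − 16 = 119. Holds regardless of c. ✓
Subprime: 135 − 29 ≥ 231 − c, so c ≥ 231 − 106 = 125.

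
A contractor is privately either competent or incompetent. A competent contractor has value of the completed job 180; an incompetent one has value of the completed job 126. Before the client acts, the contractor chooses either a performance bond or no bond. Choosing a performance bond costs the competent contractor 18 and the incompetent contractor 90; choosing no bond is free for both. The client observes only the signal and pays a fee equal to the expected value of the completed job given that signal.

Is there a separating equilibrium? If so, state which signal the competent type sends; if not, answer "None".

bond

Try competent → bond, incompetent → no bond:
  Under separation the client infers type exactly: bond → competent (pays 180), no bond → incompetent (pays 126).
  Competent: bond gives 180 − 18 = 162; no bond gives 126 − 0 = 126. No deviation. ✓
  Incompetent: no bond gives 126 − 0 = 126; bond gives 180 − 90 = 90. No deviation. ✓
Both hold — the competent type sends bond.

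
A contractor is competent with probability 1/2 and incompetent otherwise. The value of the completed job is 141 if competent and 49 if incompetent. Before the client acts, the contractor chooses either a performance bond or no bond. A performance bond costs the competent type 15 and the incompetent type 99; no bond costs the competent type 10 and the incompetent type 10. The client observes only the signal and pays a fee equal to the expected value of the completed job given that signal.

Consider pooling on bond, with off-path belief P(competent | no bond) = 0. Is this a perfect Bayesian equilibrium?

No

At the pooled signal (bond) the client holds the prior 1/2 and pays 1/2·141 + 1/2·49 = 95. Off-path (no bond) belief 0 gives 0·141 + 1·49 = 49.
Competent: bond gives 95 − 15 = 80; no bond gives 49 − 10 = 39. Stays. ✓
Incompetent: bond gives 95 − 99 = -4; no bond gives 49 − 10 = 39. Deviates. ✗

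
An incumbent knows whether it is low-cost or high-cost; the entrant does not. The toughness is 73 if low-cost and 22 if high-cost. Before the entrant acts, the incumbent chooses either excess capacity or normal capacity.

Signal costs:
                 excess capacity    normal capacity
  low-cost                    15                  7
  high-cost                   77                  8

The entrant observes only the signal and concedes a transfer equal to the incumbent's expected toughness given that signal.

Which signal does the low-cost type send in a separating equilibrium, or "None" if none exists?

excess capacity

Try low-cost → excess capacity, high-cost → normal capacity:
  If types separate, excess capacity earns payment 73 and normal capacity earns 22.
  Low-cost: excess capacity gives 73 − 15 = 58; normal capacity gives 22 − 7 = 15. No deviation. ✓
  High-cost: normal capacity gives 22 − 8 = 14; excess capacity gives 73 − 77 = -4. No deviation. ✓
Both hold — the low-cost type sends excess capacity.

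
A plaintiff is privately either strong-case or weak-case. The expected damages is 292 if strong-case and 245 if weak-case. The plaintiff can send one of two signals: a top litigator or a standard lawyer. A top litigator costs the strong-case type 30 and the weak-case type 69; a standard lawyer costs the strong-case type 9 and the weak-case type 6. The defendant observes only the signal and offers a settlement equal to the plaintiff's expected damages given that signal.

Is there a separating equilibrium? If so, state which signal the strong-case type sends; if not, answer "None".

top litigator

Try strong-case → top litigator, weak-case → standard lawyer:
  If types separate, top litigator earns payment 292 and standard lawyer earns 245.
  Strong-case: top litigator gives 292 − 30 = 262; standard lawyer gives 245 − 9 = 236. No deviation. ✓
  Weak-case: standard lawyer gives 245 − 6 = 239; top litigator gives 292 − 69 = 223. No deviation. ✓
Both hold — the strong-case type sends top litigator.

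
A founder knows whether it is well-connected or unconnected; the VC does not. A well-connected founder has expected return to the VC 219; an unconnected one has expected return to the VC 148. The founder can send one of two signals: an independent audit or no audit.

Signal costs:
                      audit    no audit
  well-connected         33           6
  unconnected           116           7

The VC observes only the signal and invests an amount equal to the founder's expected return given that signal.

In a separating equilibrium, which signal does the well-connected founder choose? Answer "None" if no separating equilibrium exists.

audit

Try well-connected → audit, unconnected → no audit:
  If types separate, audit earns payment 219 and no audit earns 148.
  Well-connected: audit gives 219 − 33 = 186; no audit gives 148 − 6 = 142. No deviation. ✓
  Unconnected: no audit gives 148 − 7 = 141; audit gives 219 − 116 = 103. No deviation. ✓
Both hold — the well-connected type sends audit.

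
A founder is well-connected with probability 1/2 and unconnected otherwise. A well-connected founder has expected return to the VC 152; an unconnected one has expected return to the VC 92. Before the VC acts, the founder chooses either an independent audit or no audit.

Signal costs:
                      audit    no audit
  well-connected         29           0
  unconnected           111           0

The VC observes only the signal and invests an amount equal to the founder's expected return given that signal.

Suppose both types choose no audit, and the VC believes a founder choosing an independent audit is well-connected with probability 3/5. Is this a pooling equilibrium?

At the pooled signal (no audit) the VC holds the prior 1/2 and pays 1/2·152 + 1/2·92 = 122. Off-path (audit) belief 3/5 gives 3/5·152 + 2/5·92 = 128.
Well-connected: no audit gives 122 − 0 = 122; audit gives 128 − 29 = 99. Stays. ✓
Unconnected: no audit gives 122 − 0 = 122; audit gives 128 − 111 = 17. Stays. ✓

Yes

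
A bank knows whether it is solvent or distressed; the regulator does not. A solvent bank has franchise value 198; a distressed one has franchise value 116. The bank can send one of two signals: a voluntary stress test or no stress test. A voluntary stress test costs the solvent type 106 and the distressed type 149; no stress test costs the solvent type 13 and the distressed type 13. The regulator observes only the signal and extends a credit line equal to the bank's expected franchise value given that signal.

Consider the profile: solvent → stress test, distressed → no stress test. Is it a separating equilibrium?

No

Under separation the regulator infers type exactly: stress test → solvent (pays 198), no stress test → distressed (pays 116).
Solvent: stress test gives 198 − 106 = 92; no stress test gives 116 − 13 = 103. Would deviate. ✗
Distressed: no stress test gives 116 − 13 = 103; stress test gives 198 − 149 = 49. No deviation. ✓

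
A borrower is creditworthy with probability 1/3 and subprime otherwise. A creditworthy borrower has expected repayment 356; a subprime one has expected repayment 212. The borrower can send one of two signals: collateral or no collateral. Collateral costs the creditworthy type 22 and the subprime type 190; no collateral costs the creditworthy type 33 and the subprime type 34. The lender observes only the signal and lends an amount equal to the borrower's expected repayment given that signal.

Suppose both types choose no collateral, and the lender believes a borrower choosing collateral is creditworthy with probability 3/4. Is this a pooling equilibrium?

At the pooled signal (no collateral) the lender holds the prior 1/3 and pays 1/3·356 + 2/3·212 = 260. Off-path (collateral) belief 3/4 gives 3/4·356 + 1/4·212 = 320.
Creditworthy: no collateral gives 260 − 33 = 227; collateral gives 320 − 22 = 298. Deviates. ✗
Subprime: no collateral gives 260 − 34 = 226; collateral gives 320 − 190 = 130. Stays. ✓

No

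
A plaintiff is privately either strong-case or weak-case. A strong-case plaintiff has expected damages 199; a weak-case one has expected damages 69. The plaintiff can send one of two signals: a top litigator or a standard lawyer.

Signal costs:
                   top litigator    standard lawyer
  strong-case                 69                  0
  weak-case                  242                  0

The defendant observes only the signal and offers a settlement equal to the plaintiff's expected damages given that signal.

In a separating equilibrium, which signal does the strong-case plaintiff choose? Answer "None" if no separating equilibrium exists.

Try strong-case → top litigator, weak-case → standard lawyer:
  If types separate, top litigator earns payment 199 and standard lawyer earns 69.
  Strong-case: top litigator gives 199 − 69 = 130; standard lawyer gives 69 − 0 = 69. No deviation. ✓
  Weak-case: standard lawyer gives 69 − 0 = 69; top litigator gives 199 − 242 = -43. No deviation. ✓
Both hold — the strong-case type sends top litigator.

top litigator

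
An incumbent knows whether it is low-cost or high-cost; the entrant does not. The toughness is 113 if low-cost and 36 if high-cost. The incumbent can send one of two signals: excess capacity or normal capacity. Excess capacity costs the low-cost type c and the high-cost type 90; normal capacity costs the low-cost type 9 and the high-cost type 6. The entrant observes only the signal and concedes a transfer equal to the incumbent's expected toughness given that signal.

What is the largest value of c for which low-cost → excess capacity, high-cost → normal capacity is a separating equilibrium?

86

Under separation: excess capacity → low-cost (pays 113); normal capacity → high-cost (pays 36).
High-cost: 36 − 6 = 30 ≥ 113 − 90 = 23. Holds regardless of c. ✓
Low-cost: 113 − c ≥ 36 − 9, so c ≤ 113 − 27 = 86.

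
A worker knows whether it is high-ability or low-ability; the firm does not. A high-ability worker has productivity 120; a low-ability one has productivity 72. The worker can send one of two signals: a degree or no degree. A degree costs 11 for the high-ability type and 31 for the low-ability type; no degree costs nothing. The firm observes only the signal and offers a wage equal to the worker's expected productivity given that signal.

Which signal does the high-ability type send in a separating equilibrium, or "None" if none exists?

Try high-ability → degree, low-ability → no degree:
  If types separate, degree earns payment 120 and no degree earns 72.
  High-ability: degree gives 120 − 11 = 109; no degree gives 72 − 0 = 72. No deviation. ✓
  Low-ability: no degree gives 72 − 0 = 72; degree gives 120 − 31 = 89. Would deviate. ✗
Try high-ability → no degree, low-ability → degree:
  If types separate, no degree earns payment 120 and degree earns 72.
  High-ability: no degree gives 120 − 0 = 120; degree gives 72 − 11 = 61. No deviation. ✓
  Low-ability: degree gives 72 − 31 = 41; no degree gives 120 − 0 = 120. Would deviate. ✗
Neither assignment is incentive-compatible.

None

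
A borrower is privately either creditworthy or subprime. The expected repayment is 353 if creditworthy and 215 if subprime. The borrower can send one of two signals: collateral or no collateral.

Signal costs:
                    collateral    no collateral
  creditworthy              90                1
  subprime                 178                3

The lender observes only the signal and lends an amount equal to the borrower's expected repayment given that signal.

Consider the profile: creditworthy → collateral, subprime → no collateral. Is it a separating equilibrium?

Yes

If types separate, collateral earns payment 353 and no collateral earns 215.
Creditworthy: collateral gives 353 − 90 = 263; no collateral gives 215 − 1 = 214. No deviation. ✓
Subprime: no collateral gives 215 − 3 = 212; collateral gives 353 − 178 = 175. No deviation. ✓
Both incentive constraints hold.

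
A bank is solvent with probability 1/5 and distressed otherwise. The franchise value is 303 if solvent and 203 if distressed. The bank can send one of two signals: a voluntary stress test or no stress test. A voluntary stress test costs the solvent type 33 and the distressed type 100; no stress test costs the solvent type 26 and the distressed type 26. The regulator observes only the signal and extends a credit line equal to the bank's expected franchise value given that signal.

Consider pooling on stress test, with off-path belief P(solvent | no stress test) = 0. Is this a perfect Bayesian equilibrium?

On the equilibrium path (stress test) the regulator holds the prior 1/5 and pays 1/5·303 + 4/5·203 = 223. Off-path (no stress test) belief 0 gives 0·303 + 1·203 = 203.
Solvent: stress test gives 223 − 33 = 190; no stress test gives 203 − 26 = 177. Stays. ✓
Distressed: stress test gives 223 − 100 = 123; no stress test gives 203 − 26 = 177. Deviates. ✗

No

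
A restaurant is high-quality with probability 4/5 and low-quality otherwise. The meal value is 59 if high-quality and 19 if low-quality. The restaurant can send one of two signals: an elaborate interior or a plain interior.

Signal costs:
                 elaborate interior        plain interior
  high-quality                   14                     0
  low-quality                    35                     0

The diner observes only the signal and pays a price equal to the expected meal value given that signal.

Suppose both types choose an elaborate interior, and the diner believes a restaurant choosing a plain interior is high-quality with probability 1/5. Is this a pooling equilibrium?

At the pooled signal (elaborate interior) the diner holds the prior 4/5 and pays 4/5·59 + 1/5·19 = 51. Off-path (plain interior) belief 1/5 gives 1/5·59 + 4/5·19 = 27.
High-quality: elaborate interior gives 51 − 14 = 37; plain interior gives 27 − 0 = 27. Stays. ✓
Low-quality: elaborate interior gives 51 − 35 = 16; plain interior gives 27 − 0 = 27. Deviates. ✗

No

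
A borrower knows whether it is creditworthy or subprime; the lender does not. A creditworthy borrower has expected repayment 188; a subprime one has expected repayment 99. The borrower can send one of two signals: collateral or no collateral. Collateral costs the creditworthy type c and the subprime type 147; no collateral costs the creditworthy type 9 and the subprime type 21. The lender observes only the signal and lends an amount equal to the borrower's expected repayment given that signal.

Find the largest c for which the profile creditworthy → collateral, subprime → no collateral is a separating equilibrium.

Under separation: collateral → creditworthy (pays 188); no collateral → subprime (pays 99).
Subprime: 99 − 21 = 78 ≥ 188 − 147 = 41. Holds regardless of c. ✓
Creditworthy: 188 − c ≥ 99 − 9, so c ≤ 188 − 90 = 98.

98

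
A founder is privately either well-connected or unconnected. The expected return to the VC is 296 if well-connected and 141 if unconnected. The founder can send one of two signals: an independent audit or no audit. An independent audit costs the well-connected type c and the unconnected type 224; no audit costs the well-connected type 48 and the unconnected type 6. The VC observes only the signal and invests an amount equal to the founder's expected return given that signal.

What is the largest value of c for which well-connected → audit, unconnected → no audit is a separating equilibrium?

203

Under separation: audit → well-connected (pays 296); no audit → unconnected (pays 141).
Unconnected: 141 − 6 = 135 ≥ 296 − 224 = 72. Holds regardless of c. ✓
Well-connected: 296 − c ≥ 141 − 48, so c ≤ 296 − 93 = 203.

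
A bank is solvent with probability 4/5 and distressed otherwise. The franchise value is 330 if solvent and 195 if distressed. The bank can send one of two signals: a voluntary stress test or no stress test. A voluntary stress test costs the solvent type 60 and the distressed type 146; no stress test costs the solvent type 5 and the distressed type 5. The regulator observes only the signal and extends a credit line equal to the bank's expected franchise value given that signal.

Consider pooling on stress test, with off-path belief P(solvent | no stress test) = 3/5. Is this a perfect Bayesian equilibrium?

No

On the equilibrium path (stress test) the regulator holds the prior 4/5 and pays 4/5·330 + 1/5·195 = 303. Off-path (no stress test) belief 3/5 gives 3/5·330 + 2/5·195 = 276.
Solvent: stress test gives 303 − 60 = 243; no stress test gives 276 − 5 = 271. Deviates. ✗
Distressed: stress test gives 303 − 146 = 157; no stress test gives 276 − 5 = 271. Deviates. ✗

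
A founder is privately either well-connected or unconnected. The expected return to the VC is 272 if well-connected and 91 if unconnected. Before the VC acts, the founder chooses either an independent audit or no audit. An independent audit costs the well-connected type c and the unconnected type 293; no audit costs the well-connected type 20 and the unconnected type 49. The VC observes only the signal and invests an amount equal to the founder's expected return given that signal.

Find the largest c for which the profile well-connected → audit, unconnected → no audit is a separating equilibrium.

201

Under separation: audit → well-connected (pays 272); no audit → unconnected (pays 91).
Unconnected: 91 − 49 = 42 ≥ 272 − 293 = -21. Holds regardless of c. ✓
Well-connected: 272 − c ≥ 91 − 20, so c ≤ 272 − 71 = 201.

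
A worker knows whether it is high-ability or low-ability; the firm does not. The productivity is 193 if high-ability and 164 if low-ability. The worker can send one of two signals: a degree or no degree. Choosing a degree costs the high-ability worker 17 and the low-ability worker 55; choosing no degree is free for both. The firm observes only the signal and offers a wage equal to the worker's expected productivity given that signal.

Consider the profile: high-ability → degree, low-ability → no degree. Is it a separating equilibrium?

If types separate, degree earns payment 193 and no degree earns 164.
High-ability: degree gives 193 − 17 = 176; no degree gives 164 − 0 = 164. No deviation. ✓
Low-ability: no degree gives 164 − 0 = 164; degree gives 193 − 55 = 138. No deviation. ✓
Both incentive constraints hold.

Yes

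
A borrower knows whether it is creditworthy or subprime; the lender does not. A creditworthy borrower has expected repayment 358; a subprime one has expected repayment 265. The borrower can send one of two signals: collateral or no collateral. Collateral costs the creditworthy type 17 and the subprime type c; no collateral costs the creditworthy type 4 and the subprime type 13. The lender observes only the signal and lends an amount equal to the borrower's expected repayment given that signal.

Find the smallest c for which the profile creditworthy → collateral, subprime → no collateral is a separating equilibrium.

106

Under separation: collateral → creditworthy (pays 358); no collateral → subprime (pays 265).
Creditworthy: 358 − 17 = 341 ≥ 265 − 4 = 261. Holds regardless of c. ✓
Subprime: 265 − 13 ≥ 358 − c, so c ≥ 358 − 252 = 106.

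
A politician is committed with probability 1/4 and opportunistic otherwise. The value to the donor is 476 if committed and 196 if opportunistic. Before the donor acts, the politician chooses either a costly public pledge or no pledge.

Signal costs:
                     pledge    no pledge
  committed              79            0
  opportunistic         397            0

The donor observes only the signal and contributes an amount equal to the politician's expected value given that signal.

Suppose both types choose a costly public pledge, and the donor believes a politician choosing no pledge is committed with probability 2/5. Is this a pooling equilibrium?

No

On the equilibrium path (pledge) the donor holds the prior 1/4 and pays 1/4·476 + 3/4·196 = 266. Off-path (no pledge) belief 2/5 gives 2/5·476 + 3/5·196 = 308.
Committed: pledge gives 266 − 79 = 187; no pledge gives 308 − 0 = 308. Deviates. ✗
Opportunistic: pledge gives 266 − 397 = -131; no pledge gives 308 − 0 = 308. Deviates. ✗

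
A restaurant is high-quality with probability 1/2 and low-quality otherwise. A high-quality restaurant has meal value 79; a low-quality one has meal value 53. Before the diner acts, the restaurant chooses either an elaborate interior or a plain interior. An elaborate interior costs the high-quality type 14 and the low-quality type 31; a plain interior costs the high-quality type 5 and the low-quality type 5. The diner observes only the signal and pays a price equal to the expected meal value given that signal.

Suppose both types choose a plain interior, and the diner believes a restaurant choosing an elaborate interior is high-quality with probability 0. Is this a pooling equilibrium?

Yes

On the equilibrium path (plain interior) the diner holds the prior 1/2 and pays 1/2·79 + 1/2·53 = 66. Off-path (elaborate interior) belief 0 gives 0·79 + 1·53 = 53.
High-quality: plain interior gives 66 − 5 = 61; elaborate interior gives 53 − 14 = 39. Stays. ✓
Low-quality: plain interior gives 66 − 5 = 61; elaborate interior gives 53 − 31 = 22. Stays. ✓
Beliefs are Bayes-consistent on-path and both types best-respond.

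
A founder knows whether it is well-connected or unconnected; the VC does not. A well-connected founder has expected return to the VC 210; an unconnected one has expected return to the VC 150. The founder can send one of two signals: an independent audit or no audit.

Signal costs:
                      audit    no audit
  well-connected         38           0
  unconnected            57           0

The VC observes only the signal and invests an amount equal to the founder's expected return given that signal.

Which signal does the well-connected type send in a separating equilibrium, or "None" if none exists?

None

Try well-connected → audit, unconnected → no audit:
  If types separate, audit earns payment 210 and no audit earns 150.
  Well-connected: audit gives 210 − 38 = 172; no audit gives 150 − 0 = 150. No deviation. ✓
  Unconnected: no audit gives 150 − 0 = 150; audit gives 210 − 57 = 153. Would deviate. ✗
Try well-connected → no audit, unconnected → audit:
  If types separate, no audit earns payment 210 and audit earns 150.
  Well-connected: no audit gives 210 − 0 = 210; audit gives 150 − 38 = 112. No deviation. ✓
  Unconnected: audit gives 150 − 57 = 93; no audit gives 210 − 0 = 210. Would deviate. ✗
Neither assignment is incentive-compatible.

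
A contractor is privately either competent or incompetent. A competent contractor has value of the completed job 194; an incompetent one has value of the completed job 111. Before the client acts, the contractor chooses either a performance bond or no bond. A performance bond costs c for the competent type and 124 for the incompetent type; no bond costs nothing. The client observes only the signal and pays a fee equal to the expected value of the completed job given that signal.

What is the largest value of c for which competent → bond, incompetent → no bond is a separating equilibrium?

Under separation: bond → competent (pays 194); no bond → incompetent (pays 111).
Incompetent: 111 − 0 = 111 ≥ 194 − 124 = 70. Holds regardless of c. ✓
Competent: 194 − c ≥ 111 − 0, so c ≤ 194 − 111 = 83.

83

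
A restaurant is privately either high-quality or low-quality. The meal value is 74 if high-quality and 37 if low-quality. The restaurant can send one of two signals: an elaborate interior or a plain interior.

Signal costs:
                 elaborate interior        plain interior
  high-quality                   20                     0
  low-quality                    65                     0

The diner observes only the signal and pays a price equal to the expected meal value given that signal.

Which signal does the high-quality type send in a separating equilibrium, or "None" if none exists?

elaborate interior

Try high-quality → elaborate interior, low-quality → plain interior:
  Under separation the diner infers type exactly: elaborate interior → high-quality (pays 74), plain interior → low-quality (pays 37).
  High-quality: elaborate interior gives 74 − 20 = 54; plain interior gives 37 − 0 = 37. No deviation. ✓
  Low-quality: plain interior gives 37 − 0 = 37; elaborate interior gives 74 − 65 = 9. No deviation. ✓
Both hold — the high-quality type sends elaborate interior.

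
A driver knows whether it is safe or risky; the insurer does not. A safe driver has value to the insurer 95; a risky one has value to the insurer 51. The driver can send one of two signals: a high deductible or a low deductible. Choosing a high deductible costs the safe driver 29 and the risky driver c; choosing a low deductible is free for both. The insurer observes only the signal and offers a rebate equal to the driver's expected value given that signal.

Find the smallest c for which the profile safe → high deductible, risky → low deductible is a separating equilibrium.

Under separation: high deductible → safe (pays 95); low deductible → risky (pays 51).
Safe: 95 − 29 = 66 ≥ 51 − 0 = 51. Holds regardless of c. ✓
Risky: 51 − 0 ≥ 95 − c, so c ≥ 95 − 51 = 44.

44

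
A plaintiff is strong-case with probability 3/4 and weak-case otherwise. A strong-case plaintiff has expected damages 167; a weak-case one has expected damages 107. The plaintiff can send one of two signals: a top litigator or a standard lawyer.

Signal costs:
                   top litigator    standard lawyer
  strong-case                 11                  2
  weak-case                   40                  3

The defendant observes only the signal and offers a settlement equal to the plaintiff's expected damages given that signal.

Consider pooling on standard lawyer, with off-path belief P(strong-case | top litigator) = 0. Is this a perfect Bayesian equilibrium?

Yes

On the equilibrium path (standard lawyer) the defendant holds the prior 3/4 and pays 3/4·167 + 1/4·107 = 152. Off-path (top litigator) belief 0 gives 0·167 + 1·107 = 107.
Strong-case: standard lawyer gives 152 − 2 = 150; top litigator gives 107 − 11 = 96. Stays. ✓
Weak-case: standard lawyer gives 152 − 3 = 149; top litigator gives 107 − 40 = 67. Stays. ✓
Beliefs are Bayes-consistent on-path and both types best-respond.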